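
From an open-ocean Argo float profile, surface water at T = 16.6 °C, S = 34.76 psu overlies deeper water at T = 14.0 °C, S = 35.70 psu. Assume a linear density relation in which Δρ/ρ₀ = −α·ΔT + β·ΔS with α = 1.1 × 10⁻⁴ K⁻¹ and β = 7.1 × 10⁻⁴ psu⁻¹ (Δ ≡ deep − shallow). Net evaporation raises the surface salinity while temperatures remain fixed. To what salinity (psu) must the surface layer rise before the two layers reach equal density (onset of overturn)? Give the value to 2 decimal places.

36.10 psu

Neutral buoyancy requires −α(T_deep − T_surf) + β(S_deep − S_surf′) = 0.
S_surf′ = S_deep − (α/β)·ΔT = 35.70 − (1.1 × 10⁻⁴/7.1 × 10⁻⁴)·(-2.6) = 36.1028 psu.
Increase required: 36.1028 − 34.76 = 1.3428 psu.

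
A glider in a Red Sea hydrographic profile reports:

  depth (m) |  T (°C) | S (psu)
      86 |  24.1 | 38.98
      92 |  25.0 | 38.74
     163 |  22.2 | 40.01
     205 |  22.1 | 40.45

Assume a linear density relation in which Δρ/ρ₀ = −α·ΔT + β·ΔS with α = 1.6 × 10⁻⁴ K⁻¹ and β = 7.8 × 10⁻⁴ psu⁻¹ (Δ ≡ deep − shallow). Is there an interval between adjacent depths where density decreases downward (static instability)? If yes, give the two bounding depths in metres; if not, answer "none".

86–92 m

Evaluate Δρ/ρ₀ = −αΔT + βΔS across each adjacent pair:
  86–92 m: −αΔT+βΔS = −(1.6 × 10⁻⁴)(+0.9)+(7.8 × 10⁻⁴)(-0.24) = -3.3 × 10⁻⁴ → UNSTABLE
  92–163 m: −αΔT+βΔS = −(1.6 × 10⁻⁴)(-2.8)+(7.8 × 10⁻⁴)(+1.27) = 1.4 × 10⁻³ → stable
  163–205 m: −αΔT+βΔS = −(1.6 × 10⁻⁴)(-0.1)+(7.8 × 10⁻⁴)(+0.44) = 3.6 × 10⁻⁴ → stable
The 86–92 m interval has Δρ < 0: lighter water underlies denser water.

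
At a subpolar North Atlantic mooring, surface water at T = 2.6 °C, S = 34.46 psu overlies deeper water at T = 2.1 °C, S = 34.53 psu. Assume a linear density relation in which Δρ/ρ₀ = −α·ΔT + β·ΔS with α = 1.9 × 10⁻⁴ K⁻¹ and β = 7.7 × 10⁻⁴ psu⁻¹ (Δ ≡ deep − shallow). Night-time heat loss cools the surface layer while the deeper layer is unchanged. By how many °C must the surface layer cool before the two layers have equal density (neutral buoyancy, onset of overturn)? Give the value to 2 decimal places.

Neutral buoyancy requires Δρ = 0, i.e. −α(T_deep − T_surf′) + β(S_deep − S_surf) = 0.
T_surf′ = T_deep − (β/α)·ΔS = 2.1 − (7.7 × 10⁻⁴/1.9 × 10⁻⁴)·(+0.07) = 1.8163 °C.
Cooling required: 2.6 − (1.8163) = 0.7837 °C.

0.78 °C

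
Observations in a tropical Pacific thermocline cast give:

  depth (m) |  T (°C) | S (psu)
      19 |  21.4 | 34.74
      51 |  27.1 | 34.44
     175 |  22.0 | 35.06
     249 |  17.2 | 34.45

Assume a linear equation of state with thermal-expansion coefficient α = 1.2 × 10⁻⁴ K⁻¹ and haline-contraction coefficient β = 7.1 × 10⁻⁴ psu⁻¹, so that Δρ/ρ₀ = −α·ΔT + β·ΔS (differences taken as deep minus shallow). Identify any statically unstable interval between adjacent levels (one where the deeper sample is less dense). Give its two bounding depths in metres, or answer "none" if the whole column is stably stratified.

19–51 m

Evaluate Δρ/ρ₀ = −αΔT + βΔS across each adjacent pair:
  19–51 m: −αΔT+βΔS = −(1.2 × 10⁻⁴)(+5.7)+(7.1 × 10⁻⁴)(-0.30) = -9.0 × 10⁻⁴ → UNSTABLE
  51–175 m: −αΔT+βΔS = −(1.2 × 10⁻⁴)(-5.1)+(7.1 × 10⁻⁴)(+0.62) = 1.1 × 10⁻³ → stable
  175–249 m: −αΔT+βΔS = −(1.2 × 10⁻⁴)(-4.8)+(7.1 × 10⁻⁴)(-0.61) = 1.4 × 10⁻⁴ → stable
The 19–51 m interval has Δρ < 0: lighter water underlies denser water.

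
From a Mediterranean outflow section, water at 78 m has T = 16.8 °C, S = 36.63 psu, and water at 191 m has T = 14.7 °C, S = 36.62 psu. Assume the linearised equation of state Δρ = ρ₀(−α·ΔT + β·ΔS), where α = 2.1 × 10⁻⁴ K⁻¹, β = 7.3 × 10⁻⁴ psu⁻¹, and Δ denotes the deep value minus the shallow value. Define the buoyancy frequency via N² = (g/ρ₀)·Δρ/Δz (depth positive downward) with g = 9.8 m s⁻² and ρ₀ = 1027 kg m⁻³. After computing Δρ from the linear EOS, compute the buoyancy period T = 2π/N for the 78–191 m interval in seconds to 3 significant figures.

ΔT = -2.1 K, ΔS = -0.01 psu (deep − shallow).
Δρ/ρ₀ = −αΔT + βΔS = 4.41 × 10⁻⁴ − 7.30 × 10⁻⁶ = 4.337 × 10⁻⁴, so Δρ ≈ 0.4454 kg m⁻³.
N² = (g/ρ₀)·Δρ/Δz = g·(Δρ/ρ₀)/Δz = 9.8 × 4.337 × 10⁻⁴ / 113 = 3.7613 × 10⁻⁵ s⁻².
N = √(3.7613 × 10⁻⁵) = 6.1329 × 10⁻³ rad s⁻¹ → T = 2π/N = 1.0245 × 10³ s ≈ 1.02 × 10³ s.

1.02 × 10³ s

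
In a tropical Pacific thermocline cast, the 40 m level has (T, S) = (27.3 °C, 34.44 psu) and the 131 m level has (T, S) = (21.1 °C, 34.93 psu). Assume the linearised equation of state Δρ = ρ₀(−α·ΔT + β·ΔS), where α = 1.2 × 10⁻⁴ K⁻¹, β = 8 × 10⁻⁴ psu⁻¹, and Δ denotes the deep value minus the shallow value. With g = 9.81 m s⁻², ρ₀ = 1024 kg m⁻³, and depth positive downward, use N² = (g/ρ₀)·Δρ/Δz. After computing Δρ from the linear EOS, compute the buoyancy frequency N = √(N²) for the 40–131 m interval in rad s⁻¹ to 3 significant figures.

0.0111 rad s⁻¹

ΔT = -6.2 K, ΔS = +0.49 psu (deep − shallow).
Δρ/ρ₀ = −αΔT + βΔS = 7.44 × 10⁻⁴ + 3.92 × 10⁻⁴ = 1.136 × 10⁻³, so Δρ ≈ 1.163 kg m⁻³.
N² = (g/ρ₀)·Δρ/Δz = g·(Δρ/ρ₀)/Δz = 9.81 × 1.136 × 10⁻³ / 91 = 1.2246 × 10⁻⁴ s⁻².
N = √(1.2246 × 10⁻⁴) = 0.011066 rad s⁻¹ ≈ 0.0111 rad s⁻¹.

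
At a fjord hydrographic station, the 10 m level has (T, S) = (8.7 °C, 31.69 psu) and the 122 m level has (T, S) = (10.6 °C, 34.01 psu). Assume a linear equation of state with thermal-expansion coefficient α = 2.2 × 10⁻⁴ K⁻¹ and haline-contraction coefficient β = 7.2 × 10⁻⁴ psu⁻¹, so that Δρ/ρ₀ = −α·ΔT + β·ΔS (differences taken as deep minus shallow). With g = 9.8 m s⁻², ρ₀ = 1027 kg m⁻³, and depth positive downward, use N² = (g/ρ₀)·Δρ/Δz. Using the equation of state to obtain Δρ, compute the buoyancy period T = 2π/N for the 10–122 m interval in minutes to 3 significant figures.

ΔT = +1.9 K, ΔS = +2.32 psu (deep − shallow).
Δρ/ρ₀ = −αΔT + βΔS = -4.18 × 10⁻⁴ + 1.6704 × 10⁻³ = 1.2524 × 10⁻³, so Δρ ≈ 1.286 kg m⁻³.
N² = (g/ρ₀)·Δρ/Δz = g·(Δρ/ρ₀)/Δz = 9.8 × 1.2524 × 10⁻³ / 112 = 1.0959 × 10⁻⁴ s⁻².
N = √(1.0959 × 10⁻⁴) = 0.010469 rad s⁻¹ → T = 2π/N = 600.17 s = 10.003 min ≈ 10.0 min.

10.0 min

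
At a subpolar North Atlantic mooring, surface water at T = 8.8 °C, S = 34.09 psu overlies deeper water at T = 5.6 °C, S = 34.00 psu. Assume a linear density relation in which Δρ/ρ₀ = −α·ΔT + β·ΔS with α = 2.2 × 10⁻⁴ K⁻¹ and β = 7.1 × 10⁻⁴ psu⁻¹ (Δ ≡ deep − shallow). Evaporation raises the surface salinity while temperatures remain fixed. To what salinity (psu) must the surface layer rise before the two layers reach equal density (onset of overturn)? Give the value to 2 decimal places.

Neutral buoyancy requires −α(T_deep − T_surf) + β(S_deep − S_surf′) = 0.
S_surf′ = S_deep − (α/β)·ΔT = 34.00 − (2.2 × 10⁻⁴/7.1 × 10⁻⁴)·(-3.2) = 34.9915 psu.
Increase required: 34.9915 − 34.09 = 0.9015 psu.

34.99 psu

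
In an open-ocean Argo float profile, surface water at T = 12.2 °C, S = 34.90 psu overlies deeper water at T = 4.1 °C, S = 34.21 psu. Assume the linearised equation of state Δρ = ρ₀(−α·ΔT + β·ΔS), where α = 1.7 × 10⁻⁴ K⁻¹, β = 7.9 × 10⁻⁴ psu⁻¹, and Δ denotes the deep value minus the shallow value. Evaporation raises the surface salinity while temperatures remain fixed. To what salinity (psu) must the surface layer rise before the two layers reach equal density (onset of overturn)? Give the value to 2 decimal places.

35.95 psu

Neutral buoyancy requires −α(T_deep − T_surf) + β(S_deep − S_surf′) = 0.
S_surf′ = S_deep − (α/β)·ΔT = 34.21 − (1.7 × 10⁻⁴/7.9 × 10⁻⁴)·(-8.1) = 35.9530 psu.
Increase required: 35.9530 − 34.90 = 1.0530 psu.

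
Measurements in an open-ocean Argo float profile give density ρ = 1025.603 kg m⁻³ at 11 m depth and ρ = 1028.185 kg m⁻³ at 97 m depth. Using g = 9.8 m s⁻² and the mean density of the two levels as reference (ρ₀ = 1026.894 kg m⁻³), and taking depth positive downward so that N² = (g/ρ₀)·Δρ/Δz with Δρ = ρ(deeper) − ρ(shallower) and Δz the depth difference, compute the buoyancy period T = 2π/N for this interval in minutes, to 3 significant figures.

Δρ = 1028.185 − 1025.603 = 2.582 kg m⁻³ over Δz = 97 − 11 = 86 m.
N² = (9.8/1026.894) × (2.582/86) = 2.8652 × 10⁻⁴ s⁻².
N = √(2.8652 × 10⁻⁴) = 0.016927 rad s⁻¹, so T = 2π/N = 371.19 s = 6.1865 min ≈ 6.19 min.

6.19 min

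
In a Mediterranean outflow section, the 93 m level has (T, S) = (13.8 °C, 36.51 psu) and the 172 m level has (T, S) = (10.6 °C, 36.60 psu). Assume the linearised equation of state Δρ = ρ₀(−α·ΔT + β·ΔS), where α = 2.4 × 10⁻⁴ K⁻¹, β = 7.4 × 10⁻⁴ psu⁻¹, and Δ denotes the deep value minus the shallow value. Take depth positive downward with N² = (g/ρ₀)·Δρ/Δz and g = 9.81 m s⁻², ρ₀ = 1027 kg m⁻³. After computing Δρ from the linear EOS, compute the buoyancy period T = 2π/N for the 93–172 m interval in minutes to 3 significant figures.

10.3 min

ΔT = -3.2 K, ΔS = +0.09 psu (deep − shallow).
Δρ/ρ₀ = −αΔT + βΔS = 7.68 × 10⁻⁴ + 6.66 × 10⁻⁵ = 8.346 × 10⁻⁴, so Δρ ≈ 0.8571 kg m⁻³.
N² = (g/ρ₀)·Δρ/Δz = g·(Δρ/ρ₀)/Δz = 9.81 × 8.346 × 10⁻⁴ / 79 = 1.0364 × 10⁻⁴ s⁻².
N = √(1.0364 × 10⁻⁴) = 0.010180 rad s⁻¹ → T = 2π/N = 617.21 s = 10.287 min ≈ 10.3 min.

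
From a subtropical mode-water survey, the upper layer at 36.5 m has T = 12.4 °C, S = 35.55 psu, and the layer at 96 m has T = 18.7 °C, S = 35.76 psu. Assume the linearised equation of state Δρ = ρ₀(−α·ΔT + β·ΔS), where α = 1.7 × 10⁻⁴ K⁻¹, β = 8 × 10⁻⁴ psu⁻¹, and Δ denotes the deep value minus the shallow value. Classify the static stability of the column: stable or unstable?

ΔT = 18.7 − 12.4 = +6.3 K and ΔS = 35.76 − 35.55 = +0.21 psu (deep − shallow).
−αΔT = -1.071 × 10⁻³; βΔS = 1.68 × 10⁻⁴; sum Δρ/ρ₀ = -9.03 × 10⁻⁴.
Δρ/ρ₀ < 0, so Δρ < 0: deeper water is lighter → statically unstable; the column would overturn.

unstable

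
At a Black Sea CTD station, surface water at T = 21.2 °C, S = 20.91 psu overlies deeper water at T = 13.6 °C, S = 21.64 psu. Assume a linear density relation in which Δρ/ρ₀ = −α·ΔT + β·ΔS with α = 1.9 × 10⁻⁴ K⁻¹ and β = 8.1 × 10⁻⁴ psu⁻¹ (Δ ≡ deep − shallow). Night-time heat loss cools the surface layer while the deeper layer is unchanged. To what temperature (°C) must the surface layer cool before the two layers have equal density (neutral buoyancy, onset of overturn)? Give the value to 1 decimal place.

10.5 °C

Neutral buoyancy requires Δρ = 0, i.e. −α(T_deep − T_surf′) + β(S_deep − S_surf) = 0.
T_surf′ = T_deep − (β/α)·ΔS = 13.6 − (8.1 × 10⁻⁴/1.9 × 10⁻⁴)·(+0.73) = 10.488 °C.
Cooling required: 21.2 − (10.488) = 10.712 °C.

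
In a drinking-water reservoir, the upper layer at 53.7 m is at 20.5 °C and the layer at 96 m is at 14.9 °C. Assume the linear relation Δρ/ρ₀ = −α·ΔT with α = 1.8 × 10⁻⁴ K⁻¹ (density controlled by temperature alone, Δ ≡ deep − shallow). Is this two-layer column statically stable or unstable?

stable

ΔT = 14.9 − 20.5 = -5.6 K, so Δρ/ρ₀ = −αΔT = 1.008 × 10⁻³.
Δρ/ρ₀ > 0, so Δρ > 0: deeper water is denser → statically stable.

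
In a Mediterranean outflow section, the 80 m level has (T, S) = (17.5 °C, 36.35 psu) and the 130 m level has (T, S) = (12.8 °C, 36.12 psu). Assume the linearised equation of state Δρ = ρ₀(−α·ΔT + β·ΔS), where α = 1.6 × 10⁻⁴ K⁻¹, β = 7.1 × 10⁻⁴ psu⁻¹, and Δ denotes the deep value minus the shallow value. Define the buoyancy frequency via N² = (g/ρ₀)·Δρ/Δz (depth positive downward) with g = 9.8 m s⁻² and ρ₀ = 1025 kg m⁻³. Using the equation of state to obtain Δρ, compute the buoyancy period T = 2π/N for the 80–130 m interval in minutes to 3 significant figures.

9.75 min

ΔT = -4.7 K, ΔS = -0.23 psu (deep − shallow).
Δρ/ρ₀ = −αΔT + βΔS = 7.52 × 10⁻⁴ − 1.633 × 10⁻⁴ = 5.887 × 10⁻⁴, so Δρ ≈ 0.6034 kg m⁻³.
N² = (g/ρ₀)·Δρ/Δz = g·(Δρ/ρ₀)/Δz = 9.8 × 5.887 × 10⁻⁴ / 50 = 1.1539 × 10⁻⁴ s⁻².
N = √(1.1539 × 10⁻⁴) = 0.010742 rad s⁻¹ → T = 2π/N = 584.92 s = 9.7487 min ≈ 9.75 min.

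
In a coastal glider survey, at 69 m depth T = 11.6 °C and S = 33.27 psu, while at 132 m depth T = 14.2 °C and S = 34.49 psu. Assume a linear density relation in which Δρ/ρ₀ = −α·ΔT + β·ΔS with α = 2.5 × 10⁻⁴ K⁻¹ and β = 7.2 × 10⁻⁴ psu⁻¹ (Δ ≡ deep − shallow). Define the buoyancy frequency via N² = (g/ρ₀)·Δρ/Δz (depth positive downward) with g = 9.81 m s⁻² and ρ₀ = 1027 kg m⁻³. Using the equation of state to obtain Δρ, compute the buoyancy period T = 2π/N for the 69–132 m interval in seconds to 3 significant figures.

1.05 × 10³ s

ΔT = +2.6 K, ΔS = +1.22 psu (deep − shallow).
Δρ/ρ₀ = −αΔT + βΔS = -6.50 × 10⁻⁴ + 8.784 × 10⁻⁴ = 2.284 × 10⁻⁴, so Δρ ≈ 0.2346 kg m⁻³.
N² = (g/ρ₀)·Δρ/Δz = g·(Δρ/ρ₀)/Δz = 9.81 × 2.284 × 10⁻⁴ / 63 = 3.5565 × 10⁻⁵ s⁻².
N = √(3.5565 × 10⁻⁵) = 5.9636 × 10⁻³ rad s⁻¹ → T = 2π/N = 1.0536 × 10³ s ≈ 1.05 × 10³ s.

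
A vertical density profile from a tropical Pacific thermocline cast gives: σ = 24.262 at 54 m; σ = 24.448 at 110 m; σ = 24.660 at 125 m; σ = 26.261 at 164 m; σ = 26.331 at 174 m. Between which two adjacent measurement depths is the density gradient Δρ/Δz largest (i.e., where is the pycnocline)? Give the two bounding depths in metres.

125–164 m

Compute the density gradient over each adjacent pair:
  54–110 m: Δρ/Δz = 0.186/56 = 3.3 × 10⁻³ kg m⁻⁴
  110–125 m: Δρ/Δz = 0.212/15 = 0.014 kg m⁻⁴
  125–164 m: Δρ/Δz = 1.601/39 = 0.041 kg m⁻⁴
  164–174 m: Δρ/Δz = 0.070/10 = 7.0 × 10⁻³ kg m⁻⁴
The largest gradient is in the 125–164 m interval — the pycnocline.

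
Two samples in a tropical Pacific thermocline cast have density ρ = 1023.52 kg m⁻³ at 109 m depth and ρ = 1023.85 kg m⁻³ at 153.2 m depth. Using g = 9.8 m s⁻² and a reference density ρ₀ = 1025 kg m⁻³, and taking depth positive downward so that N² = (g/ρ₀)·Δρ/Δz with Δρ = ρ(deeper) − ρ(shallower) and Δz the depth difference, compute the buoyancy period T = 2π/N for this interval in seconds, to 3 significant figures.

744 s

Δρ = 1023.85 − 1023.52 = 0.33 kg m⁻³ over Δz = 153.2 − 109 = 44.2 m.
N² = (9.8/1025) × (0.33/44.2) = 7.1383 × 10⁻⁵ s⁻².
N = √(7.1383 × 10⁻⁵) = 8.4488 × 10⁻³ rad s⁻¹, so T = 2π/N = 743.68 s ≈ 744 s.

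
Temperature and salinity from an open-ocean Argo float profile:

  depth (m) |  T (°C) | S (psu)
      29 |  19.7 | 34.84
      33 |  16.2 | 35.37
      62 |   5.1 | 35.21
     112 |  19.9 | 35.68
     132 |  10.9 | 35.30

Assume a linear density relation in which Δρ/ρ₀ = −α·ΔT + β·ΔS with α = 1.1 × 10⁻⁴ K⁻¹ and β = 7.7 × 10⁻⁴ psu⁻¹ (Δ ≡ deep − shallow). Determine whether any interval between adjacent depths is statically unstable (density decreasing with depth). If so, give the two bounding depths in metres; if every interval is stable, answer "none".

62–112 m

Evaluate Δρ/ρ₀ = −αΔT + βΔS across each adjacent pair:
  29–33 m: −αΔT+βΔS = −(1.1 × 10⁻⁴)(-3.5)+(7.7 × 10⁻⁴)(+0.53) = 7.9 × 10⁻⁴ → stable
  33–62 m: −αΔT+βΔS = −(1.1 × 10⁻⁴)(-11.1)+(7.7 × 10⁻⁴)(-0.16) = 1.1 × 10⁻³ → stable
  62–112 m: −αΔT+βΔS = −(1.1 × 10⁻⁴)(+14.8)+(7.7 × 10⁻⁴)(+0.47) = -1.3 × 10⁻³ → UNSTABLE
  112–132 m: −αΔT+βΔS = −(1.1 × 10⁻⁴)(-9.0)+(7.7 × 10⁻⁴)(-0.38) = 7.0 × 10⁻⁴ → stable
The 62–112 m interval has Δρ < 0: lighter water underlies denser water.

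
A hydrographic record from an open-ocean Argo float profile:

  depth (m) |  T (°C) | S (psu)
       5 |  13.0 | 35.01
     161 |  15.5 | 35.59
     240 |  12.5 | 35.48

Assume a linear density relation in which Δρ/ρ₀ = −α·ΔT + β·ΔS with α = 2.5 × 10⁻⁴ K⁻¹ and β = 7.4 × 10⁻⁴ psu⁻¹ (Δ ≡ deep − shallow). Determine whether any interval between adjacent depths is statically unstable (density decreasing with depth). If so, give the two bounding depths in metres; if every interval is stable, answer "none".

Evaluate Δρ/ρ₀ = −αΔT + βΔS across each adjacent pair:
  5–161 m: −αΔT+βΔS = −(2.5 × 10⁻⁴)(+2.5)+(7.4 × 10⁻⁴)(+0.58) = -2.0 × 10⁻⁴ → UNSTABLE
  161–240 m: −αΔT+βΔS = −(2.5 × 10⁻⁴)(-3.0)+(7.4 × 10⁻⁴)(-0.11) = 6.7 × 10⁻⁴ → stable
The 5–161 m interval has Δρ < 0: lighter water underlies denser water.

5–161 m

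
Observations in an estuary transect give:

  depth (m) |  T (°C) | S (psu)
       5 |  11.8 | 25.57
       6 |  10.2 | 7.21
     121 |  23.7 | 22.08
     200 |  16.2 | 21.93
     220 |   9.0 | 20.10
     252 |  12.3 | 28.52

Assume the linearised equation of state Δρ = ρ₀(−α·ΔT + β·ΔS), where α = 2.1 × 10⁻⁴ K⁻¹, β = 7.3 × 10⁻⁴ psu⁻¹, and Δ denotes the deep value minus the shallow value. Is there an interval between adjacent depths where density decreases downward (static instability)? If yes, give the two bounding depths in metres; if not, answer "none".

5–6 m

Evaluate Δρ/ρ₀ = −αΔT + βΔS across each adjacent pair:
  5–6 m: −αΔT+βΔS = −(2.1 × 10⁻⁴)(-1.6)+(7.3 × 10⁻⁴)(-18.36) = -0.013 → UNSTABLE
  6–121 m: −αΔT+βΔS = −(2.1 × 10⁻⁴)(+13.5)+(7.3 × 10⁻⁴)(+14.87) = 8.0 × 10⁻³ → stable
  121–200 m: −αΔT+βΔS = −(2.1 × 10⁻⁴)(-7.5)+(7.3 × 10⁻⁴)(-0.15) = 1.5 × 10⁻³ → stable
  200–220 m: −αΔT+βΔS = −(2.1 × 10⁻⁴)(-7.2)+(7.3 × 10⁻⁴)(-1.83) = 1.8 × 10⁻⁴ → stable
  220–252 m: −αΔT+βΔS = −(2.1 × 10⁻⁴)(+3.3)+(7.3 × 10⁻⁴)(+8.42) = 5.5 × 10⁻³ → stable
The 5–6 m interval has Δρ < 0: lighter water underlies denser water.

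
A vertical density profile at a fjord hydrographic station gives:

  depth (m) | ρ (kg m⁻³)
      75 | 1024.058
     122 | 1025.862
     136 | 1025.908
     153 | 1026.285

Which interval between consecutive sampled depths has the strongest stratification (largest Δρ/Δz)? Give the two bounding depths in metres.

Compute the density gradient over each adjacent pair:
  75–122 m: Δρ/Δz = 1.804/47 = 0.038 kg m⁻⁴
  122–136 m: Δρ/Δz = 0.046/14 = 3.3 × 10⁻³ kg m⁻⁴
  136–153 m: Δρ/Δz = 0.377/17 = 0.022 kg m⁻⁴
The largest gradient is in the 75–122 m interval — the pycnocline.

75–122 m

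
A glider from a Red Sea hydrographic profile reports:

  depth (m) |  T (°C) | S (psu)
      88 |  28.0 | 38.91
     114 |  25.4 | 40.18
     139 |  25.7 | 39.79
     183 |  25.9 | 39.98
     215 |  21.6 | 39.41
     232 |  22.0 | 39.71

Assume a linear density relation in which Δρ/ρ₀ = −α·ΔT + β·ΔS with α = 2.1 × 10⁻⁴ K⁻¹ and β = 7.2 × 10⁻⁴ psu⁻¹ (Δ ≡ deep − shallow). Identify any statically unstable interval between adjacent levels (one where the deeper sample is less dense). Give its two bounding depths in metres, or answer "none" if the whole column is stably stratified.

114–139 m

Evaluate Δρ/ρ₀ = −αΔT + βΔS across each adjacent pair:
  88–114 m: −αΔT+βΔS = −(2.1 × 10⁻⁴)(-2.6)+(7.2 × 10⁻⁴)(+1.27) = 1.5 × 10⁻³ → stable
  114–139 m: −αΔT+βΔS = −(2.1 × 10⁻⁴)(+0.3)+(7.2 × 10⁻⁴)(-0.39) = -3.4 × 10⁻⁴ → UNSTABLE
  139–183 m: −αΔT+βΔS = −(2.1 × 10⁻⁴)(+0.2)+(7.2 × 10⁻⁴)(+0.19) = 9.5 × 10⁻⁵ → stable
  183–215 m: −αΔT+βΔS = −(2.1 × 10⁻⁴)(-4.3)+(7.2 × 10⁻⁴)(-0.57) = 4.9 × 10⁻⁴ → stable
  215–232 m: −αΔT+βΔS = −(2.1 × 10⁻⁴)(+0.4)+(7.2 × 10⁻⁴)(+0.30) = 1.3 × 10⁻⁴ → stable
The 114–139 m interval has Δρ < 0: lighter water underlies denser water.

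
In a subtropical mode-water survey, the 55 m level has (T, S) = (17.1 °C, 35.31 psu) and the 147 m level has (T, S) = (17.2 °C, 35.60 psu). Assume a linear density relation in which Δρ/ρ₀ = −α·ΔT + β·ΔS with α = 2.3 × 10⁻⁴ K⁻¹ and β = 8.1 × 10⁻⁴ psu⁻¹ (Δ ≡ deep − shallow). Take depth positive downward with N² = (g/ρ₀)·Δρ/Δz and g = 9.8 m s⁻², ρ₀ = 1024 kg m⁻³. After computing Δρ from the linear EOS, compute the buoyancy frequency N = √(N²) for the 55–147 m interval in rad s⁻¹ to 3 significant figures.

ΔT = +0.1 K, ΔS = +0.29 psu (deep − shallow).
Δρ/ρ₀ = −αΔT + βΔS = -2.30 × 10⁻⁵ + 2.349 × 10⁻⁴ = 2.119 × 10⁻⁴, so Δρ ≈ 0.2170 kg m⁻³.
N² = (g/ρ₀)·Δρ/Δz = g·(Δρ/ρ₀)/Δz = 9.8 × 2.119 × 10⁻⁴ / 92 = 2.2572 × 10⁻⁵ s⁻².
N = √(2.2572 × 10⁻⁵) = 4.7510 × 10⁻³ rad s⁻¹ ≈ 4.75 × 10⁻³ rad s⁻¹.

4.75 × 10⁻³ rad s⁻¹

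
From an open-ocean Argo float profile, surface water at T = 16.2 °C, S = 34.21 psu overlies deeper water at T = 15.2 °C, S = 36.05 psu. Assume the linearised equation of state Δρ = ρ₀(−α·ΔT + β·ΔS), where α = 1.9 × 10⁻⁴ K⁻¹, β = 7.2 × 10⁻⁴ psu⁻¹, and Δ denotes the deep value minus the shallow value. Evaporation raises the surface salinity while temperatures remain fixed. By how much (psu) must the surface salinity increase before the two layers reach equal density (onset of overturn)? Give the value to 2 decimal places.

Neutral buoyancy requires −α(T_deep − T_surf) + β(S_deep − S_surf′) = 0.
S_surf′ = S_deep − (α/β)·ΔT = 36.05 − (1.9 × 10⁻⁴/7.2 × 10⁻⁴)·(-1.0) = 36.3139 psu.
Increase required: 36.3139 − 34.21 = 2.1039 psu.

2.10 psu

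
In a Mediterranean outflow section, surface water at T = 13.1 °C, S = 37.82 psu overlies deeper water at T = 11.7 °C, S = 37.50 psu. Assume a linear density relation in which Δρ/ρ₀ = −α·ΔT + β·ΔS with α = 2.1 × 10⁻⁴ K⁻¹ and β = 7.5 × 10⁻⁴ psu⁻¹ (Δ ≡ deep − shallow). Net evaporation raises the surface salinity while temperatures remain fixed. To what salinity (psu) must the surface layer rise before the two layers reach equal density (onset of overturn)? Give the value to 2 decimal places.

Neutral buoyancy requires −α(T_deep − T_surf) + β(S_deep − S_surf′) = 0.
S_surf′ = S_deep − (α/β)·ΔT = 37.50 − (2.1 × 10⁻⁴/7.5 × 10⁻⁴)·(-1.4) = 37.8920 psu.
Increase required: 37.8920 − 37.82 = 0.0720 psu.

37.89 psu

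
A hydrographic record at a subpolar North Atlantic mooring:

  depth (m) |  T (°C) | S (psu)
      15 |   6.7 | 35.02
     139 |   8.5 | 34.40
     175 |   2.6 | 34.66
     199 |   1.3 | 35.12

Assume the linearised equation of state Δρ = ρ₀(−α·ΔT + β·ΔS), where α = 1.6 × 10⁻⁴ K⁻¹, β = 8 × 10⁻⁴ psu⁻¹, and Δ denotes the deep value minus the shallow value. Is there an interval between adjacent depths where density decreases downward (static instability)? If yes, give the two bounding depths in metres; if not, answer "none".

Evaluate Δρ/ρ₀ = −αΔT + βΔS across each adjacent pair:
  15–139 m: −αΔT+βΔS = −(1.6 × 10⁻⁴)(+1.8)+(8 × 10⁻⁴)(-0.62) = -7.8 × 10⁻⁴ → UNSTABLE
  139–175 m: −αΔT+βΔS = −(1.6 × 10⁻⁴)(-5.9)+(8 × 10⁻⁴)(+0.26) = 1.2 × 10⁻³ → stable
  175–199 m: −αΔT+βΔS = −(1.6 × 10⁻⁴)(-1.3)+(8 × 10⁻⁴)(+0.46) = 5.8 × 10⁻⁴ → stable
The 15–139 m interval has Δρ < 0: lighter water underlies denser water.

15–139 m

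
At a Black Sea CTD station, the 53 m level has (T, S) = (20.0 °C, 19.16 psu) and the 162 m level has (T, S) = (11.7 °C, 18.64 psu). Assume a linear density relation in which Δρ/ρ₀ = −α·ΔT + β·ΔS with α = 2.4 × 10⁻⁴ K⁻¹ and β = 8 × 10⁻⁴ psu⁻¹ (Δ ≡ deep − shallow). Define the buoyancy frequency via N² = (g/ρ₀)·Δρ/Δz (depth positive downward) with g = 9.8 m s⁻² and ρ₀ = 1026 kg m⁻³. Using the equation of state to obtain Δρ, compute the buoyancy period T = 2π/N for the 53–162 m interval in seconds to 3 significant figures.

528 s

ΔT = -8.3 K, ΔS = -0.52 psu (deep − shallow).
Δρ/ρ₀ = −αΔT + βΔS = 1.992 × 10⁻³ − 4.16 × 10⁻⁴ = 1.576 × 10⁻³, so Δρ ≈ 1.617 kg m⁻³.
N² = (g/ρ₀)·Δρ/Δz = g·(Δρ/ρ₀)/Δz = 9.8 × 1.576 × 10⁻³ / 109 = 1.4170 × 10⁻⁴ s⁻².
N = √(1.4170 × 10⁻⁴) = 0.011904 rad s⁻¹ → T = 2π/N = 527.82 s ≈ 528 s.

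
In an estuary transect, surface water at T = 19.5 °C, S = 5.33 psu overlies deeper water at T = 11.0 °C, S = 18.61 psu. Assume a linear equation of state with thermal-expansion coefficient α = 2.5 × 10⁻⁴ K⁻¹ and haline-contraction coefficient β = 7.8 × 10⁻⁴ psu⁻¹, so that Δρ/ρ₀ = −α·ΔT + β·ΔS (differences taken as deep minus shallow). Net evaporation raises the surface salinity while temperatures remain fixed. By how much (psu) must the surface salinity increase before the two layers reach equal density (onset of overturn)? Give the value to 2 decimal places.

16.00 psu

Neutral buoyancy requires −α(T_deep − T_surf) + β(S_deep − S_surf′) = 0.
S_surf′ = S_deep − (α/β)·ΔT = 18.61 − (2.5 × 10⁻⁴/7.8 × 10⁻⁴)·(-8.5) = 21.3344 psu.
Increase required: 21.3344 − 5.33 = 16.0044 psu.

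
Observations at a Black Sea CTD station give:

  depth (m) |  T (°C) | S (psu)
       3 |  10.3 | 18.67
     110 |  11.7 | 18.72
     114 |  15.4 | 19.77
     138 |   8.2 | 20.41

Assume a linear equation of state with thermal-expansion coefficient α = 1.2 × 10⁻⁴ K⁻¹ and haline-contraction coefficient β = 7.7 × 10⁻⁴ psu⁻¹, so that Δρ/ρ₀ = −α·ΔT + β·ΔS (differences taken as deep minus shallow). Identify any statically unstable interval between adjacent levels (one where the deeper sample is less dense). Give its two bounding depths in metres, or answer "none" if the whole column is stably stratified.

Evaluate Δρ/ρ₀ = −αΔT + βΔS across each adjacent pair:
  3–110 m: −αΔT+βΔS = −(1.2 × 10⁻⁴)(+1.4)+(7.7 × 10⁻⁴)(+0.05) = -1.3 × 10⁻⁴ → UNSTABLE
  110–114 m: −αΔT+βΔS = −(1.2 × 10⁻⁴)(+3.7)+(7.7 × 10⁻⁴)(+1.05) = 3.6 × 10⁻⁴ → stable
  114–138 m: −αΔT+βΔS = −(1.2 × 10⁻⁴)(-7.2)+(7.7 × 10⁻⁴)(+0.64) = 1.4 × 10⁻³ → stable
The 3–110 m interval has Δρ < 0: lighter water underlies denser water.

3–110 m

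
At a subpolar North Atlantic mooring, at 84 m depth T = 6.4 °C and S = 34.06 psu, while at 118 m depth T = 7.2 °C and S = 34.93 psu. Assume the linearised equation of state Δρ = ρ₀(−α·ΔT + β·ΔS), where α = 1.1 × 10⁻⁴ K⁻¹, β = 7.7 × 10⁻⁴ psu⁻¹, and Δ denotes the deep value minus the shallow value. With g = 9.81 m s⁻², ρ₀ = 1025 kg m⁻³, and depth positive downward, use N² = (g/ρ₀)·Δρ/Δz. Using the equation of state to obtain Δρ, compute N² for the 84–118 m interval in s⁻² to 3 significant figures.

1.68 × 10⁻⁴ s⁻²

ΔT = +0.8 K, ΔS = +0.87 psu (deep − shallow).
Δρ/ρ₀ = −αΔT + βΔS = -8.80 × 10⁻⁵ + 6.699 × 10⁻⁴ = 5.819 × 10⁻⁴, so Δρ ≈ 0.5964 kg m⁻³.
N² = (g/ρ₀)·Δρ/Δz = g·(Δρ/ρ₀)/Δz = 9.81 × 5.819 × 10⁻⁴ / 34 = 1.6790 × 10⁻⁴ s⁻² ≈ 1.68 × 10⁻⁴ s⁻².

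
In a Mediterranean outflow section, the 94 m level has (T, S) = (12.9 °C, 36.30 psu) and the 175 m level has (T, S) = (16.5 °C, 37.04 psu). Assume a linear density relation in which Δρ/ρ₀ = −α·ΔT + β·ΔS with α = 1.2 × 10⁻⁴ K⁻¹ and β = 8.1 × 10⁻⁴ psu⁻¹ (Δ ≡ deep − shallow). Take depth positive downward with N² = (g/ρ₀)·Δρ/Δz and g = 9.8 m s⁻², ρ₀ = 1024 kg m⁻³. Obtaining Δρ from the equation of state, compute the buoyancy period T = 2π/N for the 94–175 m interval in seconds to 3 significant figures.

1.40 × 10³ s

ΔT = +3.6 K, ΔS = +0.74 psu (deep − shallow).
Δρ/ρ₀ = −αΔT + βΔS = -4.32 × 10⁻⁴ + 5.994 × 10⁻⁴ = 1.674 × 10⁻⁴, so Δρ ≈ 0.1714 kg m⁻³.
N² = (g/ρ₀)·Δρ/Δz = g·(Δρ/ρ₀)/Δz = 9.8 × 1.674 × 10⁻⁴ / 81 = 2.0253 × 10⁻⁵ s⁻².
N = √(2.0253 × 10⁻⁵) = 4.5003 × 10⁻³ rad s⁻¹ → T = 2π/N = 1.3962 × 10³ s ≈ 1.40 × 10³ s.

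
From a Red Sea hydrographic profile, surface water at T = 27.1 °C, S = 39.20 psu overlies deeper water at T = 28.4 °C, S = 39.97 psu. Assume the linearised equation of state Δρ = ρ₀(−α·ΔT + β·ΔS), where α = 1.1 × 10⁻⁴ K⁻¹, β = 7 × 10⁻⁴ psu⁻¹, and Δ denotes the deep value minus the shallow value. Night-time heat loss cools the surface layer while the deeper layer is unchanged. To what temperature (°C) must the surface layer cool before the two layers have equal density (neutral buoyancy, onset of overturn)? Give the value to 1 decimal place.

23.5 °C

Neutral buoyancy requires Δρ = 0, i.e. −α(T_deep − T_surf′) + β(S_deep − S_surf) = 0.
T_surf′ = T_deep − (β/α)·ΔS = 28.4 − (7 × 10⁻⁴/1.1 × 10⁻⁴)·(+0.77) = 23.500 °C.
Cooling required: 27.1 − (23.500) = 3.600 °C.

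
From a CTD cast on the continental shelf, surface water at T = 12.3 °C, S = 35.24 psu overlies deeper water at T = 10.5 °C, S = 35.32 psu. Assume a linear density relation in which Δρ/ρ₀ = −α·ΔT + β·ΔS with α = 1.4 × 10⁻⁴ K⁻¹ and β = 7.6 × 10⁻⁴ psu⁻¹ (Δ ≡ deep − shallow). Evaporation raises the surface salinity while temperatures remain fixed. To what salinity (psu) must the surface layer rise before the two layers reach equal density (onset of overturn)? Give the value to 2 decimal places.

Neutral buoyancy requires −α(T_deep − T_surf) + β(S_deep − S_surf′) = 0.
S_surf′ = S_deep − (α/β)·ΔT = 35.32 − (1.4 × 10⁻⁴/7.6 × 10⁻⁴)·(-1.8) = 35.6516 psu.
Increase required: 35.6516 − 35.24 = 0.4116 psu.

35.65 psu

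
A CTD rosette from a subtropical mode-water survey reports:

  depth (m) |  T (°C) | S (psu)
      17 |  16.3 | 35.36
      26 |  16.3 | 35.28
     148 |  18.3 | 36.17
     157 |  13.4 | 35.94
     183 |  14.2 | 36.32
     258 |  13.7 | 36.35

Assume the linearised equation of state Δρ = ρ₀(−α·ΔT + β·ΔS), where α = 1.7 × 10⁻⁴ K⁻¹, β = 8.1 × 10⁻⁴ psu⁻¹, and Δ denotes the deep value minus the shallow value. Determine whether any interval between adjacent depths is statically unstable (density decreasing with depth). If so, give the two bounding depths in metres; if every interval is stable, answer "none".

Evaluate Δρ/ρ₀ = −αΔT + βΔS across each adjacent pair:
  17–26 m: −αΔT+βΔS = −(1.7 × 10⁻⁴)(+0.0)+(8.1 × 10⁻⁴)(-0.08) = -6.5 × 10⁻⁵ → UNSTABLE
  26–148 m: −αΔT+βΔS = −(1.7 × 10⁻⁴)(+2.0)+(8.1 × 10⁻⁴)(+0.89) = 3.8 × 10⁻⁴ → stable
  148–157 m: −αΔT+βΔS = −(1.7 × 10⁻⁴)(-4.9)+(8.1 × 10⁻⁴)(-0.23) = 6.5 × 10⁻⁴ → stable
  157–183 m: −αΔT+βΔS = −(1.7 × 10⁻⁴)(+0.8)+(8.1 × 10⁻⁴)(+0.38) = 1.7 × 10⁻⁴ → stable
  183–258 m: −αΔT+βΔS = −(1.7 × 10⁻⁴)(-0.5)+(8.1 × 10⁻⁴)(+0.03) = 1.1 × 10⁻⁴ → stable
The 17–26 m interval has Δρ < 0: lighter water underlies denser water.

17–26 m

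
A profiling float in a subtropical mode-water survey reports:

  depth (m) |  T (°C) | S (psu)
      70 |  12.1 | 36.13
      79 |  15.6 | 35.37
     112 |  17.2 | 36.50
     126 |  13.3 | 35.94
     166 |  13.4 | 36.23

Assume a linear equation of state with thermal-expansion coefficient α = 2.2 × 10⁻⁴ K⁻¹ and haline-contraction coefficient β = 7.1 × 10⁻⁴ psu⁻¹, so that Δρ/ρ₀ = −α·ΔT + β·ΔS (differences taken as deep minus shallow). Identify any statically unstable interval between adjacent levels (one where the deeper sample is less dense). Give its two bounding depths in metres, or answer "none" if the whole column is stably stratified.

70–79 m

Evaluate Δρ/ρ₀ = −αΔT + βΔS across each adjacent pair:
  70–79 m: −αΔT+βΔS = −(2.2 × 10⁻⁴)(+3.5)+(7.1 × 10⁻⁴)(-0.76) = -1.3 × 10⁻³ → UNSTABLE
  79–112 m: −αΔT+βΔS = −(2.2 × 10⁻⁴)(+1.6)+(7.1 × 10⁻⁴)(+1.13) = 4.5 × 10⁻⁴ → stable
  112–126 m: −αΔT+βΔS = −(2.2 × 10⁻⁴)(-3.9)+(7.1 × 10⁻⁴)(-0.56) = 4.6 × 10⁻⁴ → stable
  126–166 m: −αΔT+βΔS = −(2.2 × 10⁻⁴)(+0.1)+(7.1 × 10⁻⁴)(+0.29) = 1.8 × 10⁻⁴ → stable
The 70–79 m interval has Δρ < 0: lighter water underlies denser water.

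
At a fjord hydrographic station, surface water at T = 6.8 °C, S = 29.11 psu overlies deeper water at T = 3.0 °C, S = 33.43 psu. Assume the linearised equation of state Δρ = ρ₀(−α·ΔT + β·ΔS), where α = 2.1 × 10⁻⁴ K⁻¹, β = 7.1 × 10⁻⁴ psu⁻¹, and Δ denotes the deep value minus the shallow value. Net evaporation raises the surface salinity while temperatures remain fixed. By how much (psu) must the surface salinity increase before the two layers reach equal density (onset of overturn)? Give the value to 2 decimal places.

Neutral buoyancy requires −α(T_deep − T_surf) + β(S_deep − S_surf′) = 0.
S_surf′ = S_deep − (α/β)·ΔT = 33.43 − (2.1 × 10⁻⁴/7.1 × 10⁻⁴)·(-3.8) = 34.5539 psu.
Increase required: 34.5539 − 29.11 = 5.4439 psu.

5.44 psu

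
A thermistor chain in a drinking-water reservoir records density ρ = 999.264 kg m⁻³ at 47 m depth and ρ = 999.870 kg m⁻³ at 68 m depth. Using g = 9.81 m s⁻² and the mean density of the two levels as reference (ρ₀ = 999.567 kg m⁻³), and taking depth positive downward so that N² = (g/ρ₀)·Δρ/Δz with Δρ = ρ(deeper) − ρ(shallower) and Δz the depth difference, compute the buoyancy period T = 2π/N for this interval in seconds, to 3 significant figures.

Δρ = 999.870 − 999.264 = 0.606 kg m⁻³ over Δz = 68 − 47 = 21 m.
N² = (9.81/999.567) × (0.606/21) = 2.8321 × 10⁻⁴ s⁻².
N = √(2.8321 × 10⁻⁴) = 0.016829 rad s⁻¹, so T = 2π/N = 373.35 s ≈ 373 s.
A positive N² confirms static stability across the interval.

373 s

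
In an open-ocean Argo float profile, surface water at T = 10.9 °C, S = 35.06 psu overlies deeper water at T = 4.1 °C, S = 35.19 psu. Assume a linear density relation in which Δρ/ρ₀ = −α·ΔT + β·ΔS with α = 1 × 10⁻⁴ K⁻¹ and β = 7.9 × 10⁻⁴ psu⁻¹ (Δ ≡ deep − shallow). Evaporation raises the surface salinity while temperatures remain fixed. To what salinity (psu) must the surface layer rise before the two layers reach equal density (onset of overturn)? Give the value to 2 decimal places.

Neutral buoyancy requires −α(T_deep − T_surf) + β(S_deep − S_surf′) = 0.
S_surf′ = S_deep − (α/β)·ΔT = 35.19 − (1 × 10⁻⁴/7.9 × 10⁻⁴)·(-6.8) = 36.0508 psu.
Increase required: 36.0508 − 35.06 = 0.9908 psu.

36.05 psu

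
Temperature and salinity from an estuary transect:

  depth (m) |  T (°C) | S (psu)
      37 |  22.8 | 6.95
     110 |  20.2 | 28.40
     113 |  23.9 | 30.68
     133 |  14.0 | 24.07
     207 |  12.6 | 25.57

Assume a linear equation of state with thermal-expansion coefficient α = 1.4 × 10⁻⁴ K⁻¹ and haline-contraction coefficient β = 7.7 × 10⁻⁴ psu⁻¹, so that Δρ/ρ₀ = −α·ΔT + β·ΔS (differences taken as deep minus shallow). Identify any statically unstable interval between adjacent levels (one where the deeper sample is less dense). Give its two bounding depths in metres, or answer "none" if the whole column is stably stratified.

Evaluate Δρ/ρ₀ = −αΔT + βΔS across each adjacent pair:
  37–110 m: −αΔT+βΔS = −(1.4 × 10⁻⁴)(-2.6)+(7.7 × 10⁻⁴)(+21.45) = 0.017 → stable
  110–113 m: −αΔT+βΔS = −(1.4 × 10⁻⁴)(+3.7)+(7.7 × 10⁻⁴)(+2.28) = 1.2 × 10⁻³ → stable
  113–133 m: −αΔT+βΔS = −(1.4 × 10⁻⁴)(-9.9)+(7.7 × 10⁻⁴)(-6.61) = -3.7 × 10⁻³ → UNSTABLE
  133–207 m: −αΔT+βΔS = −(1.4 × 10⁻⁴)(-1.4)+(7.7 × 10⁻⁴)(+1.50) = 1.4 × 10⁻³ → stable
The 113–133 m interval has Δρ < 0: lighter water underlies denser water.

113–133 m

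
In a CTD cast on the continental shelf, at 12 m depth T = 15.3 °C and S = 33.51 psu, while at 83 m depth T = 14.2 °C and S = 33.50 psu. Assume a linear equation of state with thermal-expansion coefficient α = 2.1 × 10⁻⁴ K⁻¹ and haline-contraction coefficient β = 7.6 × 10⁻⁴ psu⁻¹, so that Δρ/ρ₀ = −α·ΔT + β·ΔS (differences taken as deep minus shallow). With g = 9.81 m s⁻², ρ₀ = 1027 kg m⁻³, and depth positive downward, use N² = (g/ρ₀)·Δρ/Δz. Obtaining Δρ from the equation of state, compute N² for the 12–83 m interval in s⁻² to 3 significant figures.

ΔT = -1.1 K, ΔS = -0.01 psu (deep − shallow).
Δρ/ρ₀ = −αΔT + βΔS = 2.31 × 10⁻⁴ − 7.60 × 10⁻⁶ = 2.234 × 10⁻⁴, so Δρ ≈ 0.2294 kg m⁻³.
N² = (g/ρ₀)·Δρ/Δz = g·(Δρ/ρ₀)/Δz = 9.81 × 2.234 × 10⁻⁴ / 71 = 3.0867 × 10⁻⁵ s⁻² ≈ 3.09 × 10⁻⁵ s⁻².

3.09 × 10⁻⁵ s⁻²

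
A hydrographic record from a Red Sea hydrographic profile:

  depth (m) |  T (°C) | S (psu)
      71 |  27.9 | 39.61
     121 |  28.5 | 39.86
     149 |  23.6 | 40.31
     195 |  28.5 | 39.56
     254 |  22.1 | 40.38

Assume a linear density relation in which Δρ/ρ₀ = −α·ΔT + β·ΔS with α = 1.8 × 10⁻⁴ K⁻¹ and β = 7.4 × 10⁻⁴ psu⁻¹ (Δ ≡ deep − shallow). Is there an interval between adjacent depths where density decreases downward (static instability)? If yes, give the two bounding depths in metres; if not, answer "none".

149–195 m

Evaluate Δρ/ρ₀ = −αΔT + βΔS across each adjacent pair:
  71–121 m: −αΔT+βΔS = −(1.8 × 10⁻⁴)(+0.6)+(7.4 × 10⁻⁴)(+0.25) = 7.7 × 10⁻⁵ → stable
  121–149 m: −αΔT+βΔS = −(1.8 × 10⁻⁴)(-4.9)+(7.4 × 10⁻⁴)(+0.45) = 1.2 × 10⁻³ → stable
  149–195 m: −αΔT+βΔS = −(1.8 × 10⁻⁴)(+4.9)+(7.4 × 10⁻⁴)(-0.75) = -1.4 × 10⁻³ → UNSTABLE
  195–254 m: −αΔT+βΔS = −(1.8 × 10⁻⁴)(-6.4)+(7.4 × 10⁻⁴)(+0.82) = 1.8 × 10⁻³ → stable
The 149–195 m interval has Δρ < 0: lighter water underlies denser water.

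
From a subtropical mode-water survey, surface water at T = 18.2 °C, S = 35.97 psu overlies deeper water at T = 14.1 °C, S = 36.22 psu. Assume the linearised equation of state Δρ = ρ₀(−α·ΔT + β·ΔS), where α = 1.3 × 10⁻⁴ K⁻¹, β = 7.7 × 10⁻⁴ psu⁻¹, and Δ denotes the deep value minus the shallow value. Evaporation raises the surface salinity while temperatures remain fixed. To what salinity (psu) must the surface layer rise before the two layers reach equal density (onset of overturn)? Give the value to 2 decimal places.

Neutral buoyancy requires −α(T_deep − T_surf) + β(S_deep − S_surf′) = 0.
S_surf′ = S_deep − (α/β)·ΔT = 36.22 − (1.3 × 10⁻⁴/7.7 × 10⁻⁴)·(-4.1) = 36.9122 psu.
Increase required: 36.9122 − 35.97 = 0.9422 psu.

36.91 psu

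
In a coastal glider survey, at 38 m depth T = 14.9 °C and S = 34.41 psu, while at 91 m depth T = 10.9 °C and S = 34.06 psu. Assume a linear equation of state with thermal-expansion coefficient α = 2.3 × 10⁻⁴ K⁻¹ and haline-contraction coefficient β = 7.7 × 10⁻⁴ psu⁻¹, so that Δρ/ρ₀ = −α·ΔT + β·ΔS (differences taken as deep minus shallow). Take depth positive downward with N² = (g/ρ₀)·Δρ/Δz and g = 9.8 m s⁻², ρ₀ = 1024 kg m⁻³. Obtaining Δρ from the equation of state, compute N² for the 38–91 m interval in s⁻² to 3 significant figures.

1.20 × 10⁻⁴ s⁻²

ΔT = -4.0 K, ΔS = -0.35 psu (deep − shallow).
Δρ/ρ₀ = −αΔT + βΔS = 9.20 × 10⁻⁴ − 2.695 × 10⁻⁴ = 6.505 × 10⁻⁴, so Δρ ≈ 0.6661 kg m⁻³.
N² = (g/ρ₀)·Δρ/Δz = g·(Δρ/ρ₀)/Δz = 9.8 × 6.505 × 10⁻⁴ / 53 = 1.2028 × 10⁻⁴ s⁻² ≈ 1.20 × 10⁻⁴ s⁻².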